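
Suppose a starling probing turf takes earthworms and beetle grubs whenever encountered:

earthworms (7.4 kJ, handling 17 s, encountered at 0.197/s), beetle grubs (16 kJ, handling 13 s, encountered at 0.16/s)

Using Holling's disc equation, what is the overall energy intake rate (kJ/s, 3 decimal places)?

R = Σλ_iE_i / (1 + Σλ_ih_i)
Numerator: 0.197×7.4 + 0.16×16 = 4.018
Denominator: 1 + 0.197×17 + 0.16×13 = 6.429
R = 4.018/6.429 = 0.6249 kJ/s

0.625 kJ/s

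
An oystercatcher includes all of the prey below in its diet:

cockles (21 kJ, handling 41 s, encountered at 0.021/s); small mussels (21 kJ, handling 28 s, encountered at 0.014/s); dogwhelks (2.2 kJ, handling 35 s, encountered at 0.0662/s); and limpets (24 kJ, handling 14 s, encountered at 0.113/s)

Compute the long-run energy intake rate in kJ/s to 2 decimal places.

R = (0.021×21 + 0.014×21 + 0.0662×2.2 + 0.113×24) / (1 + 0.021×41 + 0.014×28 + 0.0662×35 + 0.113×14) = 3.593/6.152 = 0.584 kJ/s.

0.58 kJ/s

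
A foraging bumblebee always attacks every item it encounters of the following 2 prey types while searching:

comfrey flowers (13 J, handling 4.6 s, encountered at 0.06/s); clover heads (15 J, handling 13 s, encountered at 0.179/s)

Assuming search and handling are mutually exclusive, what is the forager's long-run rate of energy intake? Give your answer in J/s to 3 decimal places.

R = (0.06×13 + 0.179×15) / (1 + 0.06×4.6 + 0.179×13) = 3.465/3.603 = 0.9617 J/s.

0.962 J/s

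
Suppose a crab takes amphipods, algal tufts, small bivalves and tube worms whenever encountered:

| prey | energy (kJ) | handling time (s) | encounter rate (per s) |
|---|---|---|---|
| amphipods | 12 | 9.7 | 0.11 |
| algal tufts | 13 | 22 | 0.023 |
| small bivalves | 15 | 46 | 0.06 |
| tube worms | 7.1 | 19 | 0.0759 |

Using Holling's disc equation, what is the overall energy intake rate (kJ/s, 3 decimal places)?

R = Σλ_iE_i / (1 + Σλ_ih_i)
Numerator: 0.11×12 + 0.023×13 + 0.06×15 + 0.0759×7.1 = 3.058
Denominator: 1 + 0.11×9.7 + 0.023×22 + 0.06×46 + 0.0759×19 = 6.775
R = 3.058/6.775 = 0.4513 kJ/s

0.451 kJ/s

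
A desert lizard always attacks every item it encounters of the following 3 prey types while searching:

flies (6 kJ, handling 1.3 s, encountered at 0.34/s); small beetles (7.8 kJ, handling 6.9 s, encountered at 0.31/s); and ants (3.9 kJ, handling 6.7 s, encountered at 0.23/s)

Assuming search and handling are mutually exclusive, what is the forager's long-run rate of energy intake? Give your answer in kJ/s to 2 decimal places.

R = (0.34×6 + 0.31×7.8 + 0.23×3.9) / (1 + 0.34×1.3 + 0.31×6.9 + 0.23×6.7) = 5.355/5.122 = 1.045 kJ/s.

1.05 kJ/s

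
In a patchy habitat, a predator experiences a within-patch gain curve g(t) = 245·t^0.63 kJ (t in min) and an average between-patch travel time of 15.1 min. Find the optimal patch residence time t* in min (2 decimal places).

25.71 min

By the marginal value theorem, leave when the instantaneous gain rate g'(t) equals the habitat-wide average g(t)/(T + t).
g'(t) = 0.63·245·t^-0.37. Setting 0.63·245·t^-0.37 = 245·t^0.63/(15.1+t) gives 0.63(15.1+t) = t, so 0.37·t = 0.63×15.1.
t* = 0.63×15.1/0.37 = 25.71 min.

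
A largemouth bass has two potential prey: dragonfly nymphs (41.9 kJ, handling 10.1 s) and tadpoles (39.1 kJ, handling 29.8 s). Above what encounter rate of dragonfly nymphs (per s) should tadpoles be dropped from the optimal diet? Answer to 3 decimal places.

0.046 per s

At the threshold, the rate on dragonfly nymphs alone equals the profitability of tadpoles: λ·41.9/(1 + λ·10.1) = 39.1/29.8 = 1.312.
Rearranging, λ(41.9 − 1.312×10.1) = 1.312, so λ = 1.312/28.65 = 0.0458 per s.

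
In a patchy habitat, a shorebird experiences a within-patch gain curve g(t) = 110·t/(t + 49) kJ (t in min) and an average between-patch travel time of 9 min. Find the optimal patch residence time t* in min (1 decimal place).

21.0 min

By the marginal value theorem, leave when the instantaneous gain rate g'(t) equals the habitat-wide average g(t)/(T + t).
g'(t) = 110·49/(t + 49)². Setting 110·49/(t+49)² = 110t/[(t+49)(9+t)] gives 49(9+t) = t(t+49), so t² = 49×9 = 441.
t* = √441 = 21 min.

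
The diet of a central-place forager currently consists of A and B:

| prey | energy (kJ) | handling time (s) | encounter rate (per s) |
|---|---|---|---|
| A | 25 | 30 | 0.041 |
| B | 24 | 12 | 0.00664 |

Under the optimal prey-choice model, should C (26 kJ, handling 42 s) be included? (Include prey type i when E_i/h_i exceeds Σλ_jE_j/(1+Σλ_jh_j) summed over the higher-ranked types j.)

Yes

On A and B alone, R = ΣλE/(1+Σλh) = 1.184/2.31 = 0.5128 kJ/s.
Profitability of C: 26/42 = 0.619 kJ/s.
Since 0.619 > R, including C increases the long-run rate.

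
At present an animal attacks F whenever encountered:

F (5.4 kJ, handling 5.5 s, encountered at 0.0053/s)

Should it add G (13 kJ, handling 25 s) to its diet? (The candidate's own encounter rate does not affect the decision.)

Current rate: (0.0053×5.4)/(1 + 0.0053×5.5) = 0.02781 kJ/s.
G: E/h = 13/25 = 0.52 kJ/s.
0.52 > 0.02781, so adding G raises the average — include it.

Yes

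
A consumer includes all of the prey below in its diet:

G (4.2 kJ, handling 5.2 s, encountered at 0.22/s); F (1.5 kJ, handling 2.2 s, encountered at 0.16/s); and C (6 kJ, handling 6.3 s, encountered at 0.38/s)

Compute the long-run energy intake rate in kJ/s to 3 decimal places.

R = (0.22×4.2 + 0.16×1.5 + 0.38×6) / (1 + 0.22×5.2 + 0.16×2.2 + 0.38×6.3) = 3.444/4.89 = 0.7043 kJ/s.

0.704 kJ/s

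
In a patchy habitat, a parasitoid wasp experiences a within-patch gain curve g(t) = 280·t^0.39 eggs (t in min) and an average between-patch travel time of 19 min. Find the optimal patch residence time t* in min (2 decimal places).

Optimal t* satisfies g'(t*) = g(t*)/(T + t*).
g'(t) = 0.39·280·t^-0.61. Setting 0.39·280·t^-0.61 = 280·t^0.39/(19+t) gives 0.39(19+t) = t, so 0.61·t = 0.39×19.
t* = 0.39×19/0.61 = 12.15 min.

12.15 min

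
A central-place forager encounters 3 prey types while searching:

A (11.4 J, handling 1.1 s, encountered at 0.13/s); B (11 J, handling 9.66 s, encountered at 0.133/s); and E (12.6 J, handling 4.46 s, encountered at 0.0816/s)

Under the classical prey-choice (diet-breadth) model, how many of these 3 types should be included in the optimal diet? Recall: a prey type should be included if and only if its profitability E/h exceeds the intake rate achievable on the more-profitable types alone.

2

E/h in descending order: A 10.4, E 2.83, B 1.14 J/s. The optimal diet is the largest prefix of this list for which every included type satisfies E_i/h_i > R on the types above it.
Rate on top 1: 1.297. E: 2.83 > 1.297 → include.
Rate on top 2: 1.666. B: 1.14 < 1.666 → exclude; stop.
Optimal diet: A, E — 2 of 3 types.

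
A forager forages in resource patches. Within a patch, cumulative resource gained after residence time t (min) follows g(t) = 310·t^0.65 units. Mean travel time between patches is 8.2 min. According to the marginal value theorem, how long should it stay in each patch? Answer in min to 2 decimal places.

Maximise g(t)/(T+t): set derivative to zero → g'(t)(T+t) = g(t).
g'(t) = 0.65·310·t^-0.35. Setting 0.65·310·t^-0.35 = 310·t^0.65/(8.2+t) gives 0.65(8.2+t) = t, so 0.35·t = 0.65×8.2.
t* = 0.65×8.2/0.35 = 15.23 min.

15.23 min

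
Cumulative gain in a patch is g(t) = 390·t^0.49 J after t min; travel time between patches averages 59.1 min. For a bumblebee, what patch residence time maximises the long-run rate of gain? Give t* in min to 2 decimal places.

Optimal t* satisfies g'(t*) = g(t*)/(T + t*).
g'(t) = 0.49·390·t^-0.51. Setting 0.49·390·t^-0.51 = 390·t^0.49/(59.1+t) gives 0.49(59.1+t) = t, so 0.51·t = 0.49×59.1.
t* = 0.49×59.1/0.51 = 56.78 min.

56.78 min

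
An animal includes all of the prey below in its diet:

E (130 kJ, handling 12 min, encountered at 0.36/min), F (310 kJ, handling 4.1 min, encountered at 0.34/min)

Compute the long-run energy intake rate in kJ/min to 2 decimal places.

Energy encountered per unit search time: 0.36×130 + 0.34×310 = 152.2 kJ/min.
Handling time per unit search time: 0.36×12 + 0.34×4.1 = 5.714.
Rate = 152.2/(1 + 5.714) = 22.67 kJ/min.

22.67 kJ/min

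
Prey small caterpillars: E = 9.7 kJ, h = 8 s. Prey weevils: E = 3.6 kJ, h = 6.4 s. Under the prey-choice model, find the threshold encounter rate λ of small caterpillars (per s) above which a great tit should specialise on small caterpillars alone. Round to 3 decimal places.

Drop weevils once their profitability E₂/h₂ falls below the rate achievable on small caterpillars alone: E₂/h₂ = λE₁/(1 + λh₁).
Solve for λ: λE₁h₂ = E₂(1 + λh₁) → λ(E₁h₂ − E₂h₁) = E₂ → λ = E₂/(E₁h₂ − E₂h₁).
λ = 3.6/(9.7×6.4 − 3.6×8) = 3.6/33.28 = 0.1082 per s.

0.108 per s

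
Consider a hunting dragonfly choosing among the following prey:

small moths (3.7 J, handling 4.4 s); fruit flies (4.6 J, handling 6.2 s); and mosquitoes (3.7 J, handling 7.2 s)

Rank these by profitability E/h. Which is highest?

small moths

In descending order of E/h:
small moths: 3.7/4.4 = 0.841 J/s
fruit flies: 4.6/6.2 = 0.742 J/s
mosquitoes: 3.7/7.2 = 0.514 J/s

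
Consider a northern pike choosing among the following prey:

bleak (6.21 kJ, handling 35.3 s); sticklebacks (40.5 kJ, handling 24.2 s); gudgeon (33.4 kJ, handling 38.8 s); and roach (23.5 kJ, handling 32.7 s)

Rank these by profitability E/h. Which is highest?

Profitability E/h (kJ/s): bleak = 6.21/35.3 = 0.176, sticklebacks = 40.5/24.2 = 1.67, gudgeon = 33.4/38.8 = 0.861, roach = 23.5/32.7 = 0.719.
Ranked: sticklebacks > gudgeon > roach > bleak.

sticklebacks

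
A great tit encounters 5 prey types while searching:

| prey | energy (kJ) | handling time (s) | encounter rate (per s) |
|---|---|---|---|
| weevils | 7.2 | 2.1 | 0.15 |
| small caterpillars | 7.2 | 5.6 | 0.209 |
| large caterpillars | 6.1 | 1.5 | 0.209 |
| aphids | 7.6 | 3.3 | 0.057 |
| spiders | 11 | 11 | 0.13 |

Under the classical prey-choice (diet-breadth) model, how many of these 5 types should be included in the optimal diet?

Rank by E/h (kJ/s): large caterpillars 4.07, weevils 3.43, aphids 2.3, small caterpillars 1.29, spiders 1. Include each in turn until the next type's E/h falls below the running intake rate.
Rate on top 1: 0.9706. weevils: 3.43 > 0.9706 → include.
Rate on top 2: 1.446. aphids: 2.3 > 1.446 → include.
Rate on top 3: 1.535. small caterpillars: 1.29 < 1.535 → exclude; stop.
Optimal diet: large caterpillars, weevils, aphids — 3 of 5 types.

3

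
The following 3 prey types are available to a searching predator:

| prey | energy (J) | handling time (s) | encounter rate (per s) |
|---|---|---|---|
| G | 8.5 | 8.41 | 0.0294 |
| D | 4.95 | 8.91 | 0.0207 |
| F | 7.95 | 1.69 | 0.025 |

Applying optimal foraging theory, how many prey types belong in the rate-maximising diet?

3

Profitabilities (E/h, J/s): F 4.7, G 1.01, D 0.556. Add prey in this order while the next type's profitability exceeds the intake rate on those already taken.
Rate on top 1: 0.1907. G: 1.01 > 0.1907 → include.
Rate on top 2: 0.3479. D: 0.556 > 0.3479 → include.
Optimal diet: F, G, D — 3 of 3 types.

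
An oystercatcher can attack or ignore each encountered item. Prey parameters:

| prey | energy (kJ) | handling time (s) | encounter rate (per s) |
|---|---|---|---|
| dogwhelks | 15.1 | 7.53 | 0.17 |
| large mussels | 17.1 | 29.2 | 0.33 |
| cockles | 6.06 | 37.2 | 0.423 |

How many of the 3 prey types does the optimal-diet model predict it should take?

1

Profitabilities (E/h, kJ/s): dogwhelks 2.01, large mussels 0.586, cockles 0.163. Add prey in this order while the next type's profitability exceeds the intake rate on those already taken.
Rate on top 1: 1.126. large mussels: 0.586 < 1.126 → exclude; stop.
Optimal diet: dogwhelks — 1 of 3 types.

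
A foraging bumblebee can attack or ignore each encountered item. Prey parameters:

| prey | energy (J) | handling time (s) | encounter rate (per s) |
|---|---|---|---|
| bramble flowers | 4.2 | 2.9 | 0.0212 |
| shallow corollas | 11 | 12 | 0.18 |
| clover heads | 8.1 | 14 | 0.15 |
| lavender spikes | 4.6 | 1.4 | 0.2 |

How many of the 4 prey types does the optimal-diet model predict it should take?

E/h in descending order: lavender spikes 3.29, bramble flowers 1.45, shallow corollas 0.917, clover heads 0.579 J/s. The optimal diet is the largest prefix of this list for which every included type satisfies E_i/h_i > R on the types above it.
Rate on top 1: 0.7187. bramble flowers: 1.45 > 0.7187 → include.
Rate on top 2: 0.7522. shallow corollas: 0.917 > 0.7522 → include.
Rate on top 3: 0.8537. clover heads: 0.579 < 0.8537 → exclude; stop.
Optimal diet: lavender spikes, bramble flowers, shallow corollas — 3 of 4 types.

3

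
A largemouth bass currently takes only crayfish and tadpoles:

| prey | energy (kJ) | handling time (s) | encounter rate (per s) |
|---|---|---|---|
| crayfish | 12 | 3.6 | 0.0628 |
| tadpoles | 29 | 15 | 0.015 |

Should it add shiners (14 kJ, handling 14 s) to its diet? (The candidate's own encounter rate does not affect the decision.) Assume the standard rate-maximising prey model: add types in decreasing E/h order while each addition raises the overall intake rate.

Current rate: (0.0628×12 + 0.015×29)/(1 + 0.0628×3.6 + 0.015×15) = 0.8191 kJ/s.
Profitability of shiners: 14/14 = 1 kJ/s.
Since 1 > R, including shiners increases the long-run rate.

Yes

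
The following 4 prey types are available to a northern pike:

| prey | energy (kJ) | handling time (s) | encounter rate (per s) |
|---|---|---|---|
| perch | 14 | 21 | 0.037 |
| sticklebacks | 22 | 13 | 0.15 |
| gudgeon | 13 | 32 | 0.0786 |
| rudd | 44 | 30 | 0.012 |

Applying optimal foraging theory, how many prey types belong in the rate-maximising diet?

Profitabilities (E/h, kJ/s): sticklebacks 1.69, rudd 1.47, perch 0.667, gudgeon 0.406. Add prey in this order while the next type's profitability exceeds the intake rate on those already taken.
Rate on top 1: 1.119. rudd: 1.47 > 1.119 → include.
Rate on top 2: 1.156. perch: 0.667 < 1.156 → exclude; stop.
Optimal diet: sticklebacks, rudd — 2 of 4 types.

2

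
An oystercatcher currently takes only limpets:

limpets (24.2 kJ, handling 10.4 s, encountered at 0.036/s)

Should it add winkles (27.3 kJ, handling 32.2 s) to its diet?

Yes

Current rate: (0.036×24.2)/(1 + 0.036×10.4) = 0.6339 kJ/s.
Profitability of winkles: 27.3/32.2 = 0.8478 kJ/s.
0.8478 > 0.6339, so adding winkles raises the average — include it.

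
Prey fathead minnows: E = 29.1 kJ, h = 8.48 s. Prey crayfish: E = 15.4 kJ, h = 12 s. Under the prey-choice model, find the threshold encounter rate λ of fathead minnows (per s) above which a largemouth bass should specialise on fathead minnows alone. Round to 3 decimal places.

Drop crayfish once their profitability E₂/h₂ falls below the rate achievable on fathead minnows alone: E₂/h₂ = λE₁/(1 + λh₁).
Solve for λ: λE₁h₂ = E₂(1 + λh₁) → λ(E₁h₂ − E₂h₁) = E₂ → λ = E₂/(E₁h₂ − E₂h₁).
λ = 15.4/(29.1×12 − 15.4×8.48) = 15.4/218.6 = 0.07045 per s.

0.070 per s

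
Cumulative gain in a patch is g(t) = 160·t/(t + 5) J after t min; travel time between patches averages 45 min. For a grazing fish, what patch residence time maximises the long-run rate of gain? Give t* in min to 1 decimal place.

By the marginal value theorem, leave when the instantaneous gain rate g'(t) equals the habitat-wide average g(t)/(T + t).
g'(t) = 160·5/(t + 5)². Setting 160·5/(t+5)² = 160t/[(t+5)(45+t)] gives 5(45+t) = t(t+5), so t² = 5×45 = 225.
t* = √225 = 15 min.

15.0 min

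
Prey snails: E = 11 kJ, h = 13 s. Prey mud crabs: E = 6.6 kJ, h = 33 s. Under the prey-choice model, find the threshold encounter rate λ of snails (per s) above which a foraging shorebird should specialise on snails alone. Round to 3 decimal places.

Drop mud crabs once their profitability E₂/h₂ falls below the rate achievable on snails alone: E₂/h₂ = λE₁/(1 + λh₁).
Solve for λ: λE₁h₂ = E₂(1 + λh₁) → λ(E₁h₂ − E₂h₁) = E₂ → λ = E₂/(E₁h₂ − E₂h₁).
λ = 6.6/(11×33 − 6.6×13) = 6.6/277.2 = 0.02381 per s.

0.024 per s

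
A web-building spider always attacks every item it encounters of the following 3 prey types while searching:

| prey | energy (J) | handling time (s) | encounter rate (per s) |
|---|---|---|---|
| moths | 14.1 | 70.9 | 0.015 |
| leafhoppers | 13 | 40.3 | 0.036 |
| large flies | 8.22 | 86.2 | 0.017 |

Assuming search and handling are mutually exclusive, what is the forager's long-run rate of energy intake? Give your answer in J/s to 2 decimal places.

0.16 J/s

R = (0.015×14.1 + 0.036×13 + 0.017×8.22) / (1 + 0.015×70.9 + 0.036×40.3 + 0.017×86.2) = 0.8192/4.98 = 0.1645 J/s.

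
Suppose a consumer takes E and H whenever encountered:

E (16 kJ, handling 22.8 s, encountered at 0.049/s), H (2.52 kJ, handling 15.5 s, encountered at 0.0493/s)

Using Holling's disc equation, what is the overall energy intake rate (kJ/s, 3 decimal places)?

0.315 kJ/s

R = Σλ_iE_i / (1 + Σλ_ih_i)
Numerator: 0.049×16 + 0.0493×2.52 = 0.9082
Denominator: 1 + 0.049×22.8 + 0.0493×15.5 = 2.881
R = 0.9082/2.881 = 0.3152 kJ/s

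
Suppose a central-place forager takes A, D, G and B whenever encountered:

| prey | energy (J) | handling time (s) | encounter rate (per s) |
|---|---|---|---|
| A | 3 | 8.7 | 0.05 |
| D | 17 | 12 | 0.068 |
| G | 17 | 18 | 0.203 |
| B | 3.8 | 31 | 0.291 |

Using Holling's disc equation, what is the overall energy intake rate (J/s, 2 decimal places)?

0.39 J/s

R = (0.05×3 + 0.068×17 + 0.203×17 + 0.291×3.8) / (1 + 0.05×8.7 + 0.068×12 + 0.203×18 + 0.291×31) = 5.863/14.93 = 0.3928 J/s.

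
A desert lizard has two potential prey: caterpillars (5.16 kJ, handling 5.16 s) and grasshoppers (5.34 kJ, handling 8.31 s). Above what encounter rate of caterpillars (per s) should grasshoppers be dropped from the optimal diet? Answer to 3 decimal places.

At the threshold, the rate on caterpillars alone equals the profitability of grasshoppers: λ·5.16/(1 + λ·5.16) = 5.34/8.31 = 0.6426.
Rearranging, λ(5.16 − 0.6426×5.16) = 0.6426, so λ = 0.6426/1.844 = 0.3484 per s.

0.348 per s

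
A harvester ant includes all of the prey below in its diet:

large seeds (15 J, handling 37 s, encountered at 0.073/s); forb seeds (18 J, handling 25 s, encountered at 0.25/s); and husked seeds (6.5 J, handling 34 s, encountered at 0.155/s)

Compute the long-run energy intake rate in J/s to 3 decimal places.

0.434 J/s

R = Σλ_iE_i / (1 + Σλ_ih_i)
Numerator: 0.073×15 + 0.25×18 + 0.155×6.5 = 6.603
Denominator: 1 + 0.073×37 + 0.25×25 + 0.155×34 = 15.22
R = 6.603/15.22 = 0.4338 J/s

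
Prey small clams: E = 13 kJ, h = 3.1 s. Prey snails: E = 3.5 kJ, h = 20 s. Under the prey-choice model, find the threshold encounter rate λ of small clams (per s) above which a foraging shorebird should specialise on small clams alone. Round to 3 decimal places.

0.014 per s

Drop snails once their profitability E₂/h₂ falls below the rate achievable on small clams alone: E₂/h₂ = λE₁/(1 + λh₁).
Solve for λ: λE₁h₂ = E₂(1 + λh₁) → λ(E₁h₂ − E₂h₁) = E₂ → λ = E₂/(E₁h₂ − E₂h₁).
λ = 3.5/(13×20 − 3.5×3.1) = 3.5/249.2 = 0.01405 per s.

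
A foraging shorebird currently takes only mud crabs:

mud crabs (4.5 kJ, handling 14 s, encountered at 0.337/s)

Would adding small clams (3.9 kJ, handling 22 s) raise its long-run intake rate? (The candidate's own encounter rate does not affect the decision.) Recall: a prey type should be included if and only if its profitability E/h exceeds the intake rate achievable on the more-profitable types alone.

No

Current rate: (0.337×4.5)/(1 + 0.337×14) = 0.2652 kJ/s.
small clams: E/h = 3.9/22 = 0.1773 kJ/s.
Since 0.1773 < R, time spent handling small clams is better spent searching.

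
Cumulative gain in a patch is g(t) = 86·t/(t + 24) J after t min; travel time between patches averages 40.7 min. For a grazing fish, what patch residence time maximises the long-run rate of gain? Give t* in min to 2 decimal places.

By the marginal value theorem, leave when the instantaneous gain rate g'(t) equals the habitat-wide average g(t)/(T + t).
g'(t) = 86·24/(t + 24)². Setting 86·24/(t+24)² = 86t/[(t+24)(40.7+t)] gives 24(40.7+t) = t(t+24), so t² = 24×40.7 = 976.8.
t* = √976.8 = 31.25 min.

31.25 min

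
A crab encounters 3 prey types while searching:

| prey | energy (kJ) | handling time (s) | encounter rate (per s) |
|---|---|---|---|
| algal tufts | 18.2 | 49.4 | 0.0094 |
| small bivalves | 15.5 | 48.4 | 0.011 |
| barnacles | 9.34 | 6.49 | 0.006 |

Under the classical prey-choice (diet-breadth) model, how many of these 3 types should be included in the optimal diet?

Profitabilities (E/h, kJ/s): barnacles 1.44, algal tufts 0.368, small bivalves 0.32. Add prey in this order while the next type's profitability exceeds the intake rate on those already taken.
Rate on top 1: 0.05394. algal tufts: 0.368 > 0.05394 → include.
Rate on top 2: 0.1511. small bivalves: 0.32 > 0.1511 → include.
Optimal diet: barnacles, algal tufts, small bivalves — 3 of 3 types.

3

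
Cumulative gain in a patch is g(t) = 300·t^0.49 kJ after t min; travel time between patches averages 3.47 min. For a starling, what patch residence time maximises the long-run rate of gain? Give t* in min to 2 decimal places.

Optimal t* satisfies g'(t*) = g(t*)/(T + t*).
g'(t) = 0.49·300·t^-0.51. Setting 0.49·300·t^-0.51 = 300·t^0.49/(3.47+t) gives 0.49(3.47+t) = t, so 0.51·t = 0.49×3.47.
t* = 0.49×3.47/0.51 = 3.334 min.

3.33 min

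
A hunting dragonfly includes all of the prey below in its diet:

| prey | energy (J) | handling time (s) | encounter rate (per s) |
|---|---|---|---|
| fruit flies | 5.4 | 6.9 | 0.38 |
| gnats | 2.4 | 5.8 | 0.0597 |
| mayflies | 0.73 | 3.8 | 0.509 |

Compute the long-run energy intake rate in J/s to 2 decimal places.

R = Σλ_iE_i / (1 + Σλ_ih_i)
Numerator: 0.38×5.4 + 0.0597×2.4 + 0.509×0.73 = 2.567
Denominator: 1 + 0.38×6.9 + 0.0597×5.8 + 0.509×3.8 = 5.902
R = 2.567/5.902 = 0.4349 J/s

0.43 J/s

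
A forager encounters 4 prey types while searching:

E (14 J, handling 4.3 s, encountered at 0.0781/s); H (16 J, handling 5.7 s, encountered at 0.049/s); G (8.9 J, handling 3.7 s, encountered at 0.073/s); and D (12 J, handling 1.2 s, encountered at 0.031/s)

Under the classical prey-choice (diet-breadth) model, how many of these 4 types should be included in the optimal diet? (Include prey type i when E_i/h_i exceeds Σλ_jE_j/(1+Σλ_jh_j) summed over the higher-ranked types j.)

Profitabilities (E/h, J/s): D 10, E 3.26, H 2.81, G 2.41. Add prey in this order while the next type's profitability exceeds the intake rate on those already taken.
Rate on top 1: 0.3587. E: 3.26 > 0.3587 → include.
Rate on top 2: 1.067. H: 2.81 > 1.067 → include.
Rate on top 3: 1.361. G: 2.41 > 1.361 → include.
Optimal diet: D, E, H, G — 4 of 4 types.

4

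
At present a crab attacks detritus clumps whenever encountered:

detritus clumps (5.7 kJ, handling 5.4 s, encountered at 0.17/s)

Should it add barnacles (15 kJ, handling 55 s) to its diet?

Intake rate on the current diet: R = (0.17×5.7) / (1 + 0.17×5.4) = 0.969/1.918 = 0.5052 kJ/s.
Profitability of barnacles: 15/55 = 0.2727 kJ/s.
0.2727 < 0.5052, so adding barnacles would lower the average — exclude it.

No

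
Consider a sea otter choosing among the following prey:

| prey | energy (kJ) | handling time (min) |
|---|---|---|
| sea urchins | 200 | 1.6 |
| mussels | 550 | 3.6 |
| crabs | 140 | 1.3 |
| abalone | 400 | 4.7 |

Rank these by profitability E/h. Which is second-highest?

Profitability E/h (kJ/min): sea urchins = 200/1.6 = 125, mussels = 550/3.6 = 153, crabs = 140/1.3 = 108, abalone = 400/4.7 = 85.1.
Ranked: mussels > sea urchins > crabs > abalone.

sea urchins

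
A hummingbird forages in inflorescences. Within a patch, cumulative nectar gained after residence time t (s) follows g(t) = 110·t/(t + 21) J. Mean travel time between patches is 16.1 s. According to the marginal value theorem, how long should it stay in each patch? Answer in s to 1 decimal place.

By the marginal value theorem, leave when the instantaneous gain rate g'(t) equals the habitat-wide average g(t)/(T + t).
g'(t) = 110·21/(t + 21)². Setting 110·21/(t+21)² = 110t/[(t+21)(16.1+t)] gives 21(16.1+t) = t(t+21), so t² = 21×16.1 = 338.1.
t* = √338.1 = 18.39 s.

18.4 s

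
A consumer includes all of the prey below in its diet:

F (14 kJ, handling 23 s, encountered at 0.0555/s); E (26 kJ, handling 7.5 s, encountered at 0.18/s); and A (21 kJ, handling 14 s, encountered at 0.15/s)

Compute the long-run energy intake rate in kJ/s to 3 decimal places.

1.503 kJ/s

R = Σλ_iE_i / (1 + Σλ_ih_i)
Numerator: 0.0555×14 + 0.18×26 + 0.15×21 = 8.607
Denominator: 1 + 0.0555×23 + 0.18×7.5 + 0.15×14 = 5.726
R = 8.607/5.726 = 1.503 kJ/s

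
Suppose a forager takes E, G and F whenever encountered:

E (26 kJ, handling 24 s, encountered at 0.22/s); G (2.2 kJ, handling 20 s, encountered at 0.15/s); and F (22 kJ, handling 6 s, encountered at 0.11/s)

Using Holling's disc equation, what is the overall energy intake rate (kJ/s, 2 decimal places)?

0.85 kJ/s

R = Σλ_iE_i / (1 + Σλ_ih_i)
Numerator: 0.22×26 + 0.15×2.2 + 0.11×22 = 8.47
Denominator: 1 + 0.22×24 + 0.15×20 + 0.11×6 = 9.94
R = 8.47/9.94 = 0.8521 kJ/s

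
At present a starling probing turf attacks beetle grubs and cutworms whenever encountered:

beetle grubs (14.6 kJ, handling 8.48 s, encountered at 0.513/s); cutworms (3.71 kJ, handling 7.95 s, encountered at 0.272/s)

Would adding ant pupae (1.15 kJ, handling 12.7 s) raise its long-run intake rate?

No

Intake rate on the current diet: R = (0.513×14.6 + 0.272×3.71) / (1 + 0.513×8.48 + 0.272×7.95) = 8.499/7.513 = 1.131 kJ/s.
Profitability of ant pupae: 1.15/12.7 = 0.09055 kJ/s.
0.09055 < 1.131, so adding ant pupae would lower the average — exclude it.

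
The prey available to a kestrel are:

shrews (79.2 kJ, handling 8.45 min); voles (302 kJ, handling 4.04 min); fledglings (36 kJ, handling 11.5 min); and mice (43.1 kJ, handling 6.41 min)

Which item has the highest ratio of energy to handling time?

voles

In descending order of E/h:
voles: 302/4.04 = 74.8 kJ/min
shrews: 79.2/8.45 = 9.37 kJ/min
mice: 43.1/6.41 = 6.72 kJ/min
fledglings: 36/11.5 = 3.13 kJ/min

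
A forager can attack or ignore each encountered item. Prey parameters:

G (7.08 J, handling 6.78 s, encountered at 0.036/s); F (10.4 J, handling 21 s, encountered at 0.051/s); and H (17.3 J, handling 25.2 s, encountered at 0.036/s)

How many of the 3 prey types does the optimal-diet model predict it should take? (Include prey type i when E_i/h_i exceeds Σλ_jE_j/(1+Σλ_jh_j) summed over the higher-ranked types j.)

3

Profitabilities (E/h, J/s): G 1.04, H 0.687, F 0.495. Add prey in this order while the next type's profitability exceeds the intake rate on those already taken.
Rate on top 1: 0.2049. H: 0.687 > 0.2049 → include.
Rate on top 2: 0.408. F: 0.495 > 0.408 → include.
Optimal diet: G, H, F — 3 of 3 types.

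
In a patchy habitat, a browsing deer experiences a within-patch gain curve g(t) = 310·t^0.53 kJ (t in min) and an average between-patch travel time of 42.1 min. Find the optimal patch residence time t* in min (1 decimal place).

47.5 min

By the marginal value theorem, leave when the instantaneous gain rate g'(t) equals the habitat-wide average g(t)/(T + t).
g'(t) = 0.53·310·t^-0.47. Setting 0.53·310·t^-0.47 = 310·t^0.53/(42.1+t) gives 0.53(42.1+t) = t, so 0.47·t = 0.53×42.1.
t* = 0.53×42.1/0.47 = 47.47 min.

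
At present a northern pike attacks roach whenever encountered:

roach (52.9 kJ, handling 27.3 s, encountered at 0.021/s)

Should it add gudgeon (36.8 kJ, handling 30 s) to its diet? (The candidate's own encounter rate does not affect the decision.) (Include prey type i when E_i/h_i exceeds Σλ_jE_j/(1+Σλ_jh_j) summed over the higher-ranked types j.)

Yes

On roach alone, R = ΣλE/(1+Σλh) = 1.111/1.573 = 0.7061 kJ/s.
gudgeon: E/h = 36.8/30 = 1.227 kJ/s.
1.227 > 0.7061, so adding gudgeon raises the average — include it.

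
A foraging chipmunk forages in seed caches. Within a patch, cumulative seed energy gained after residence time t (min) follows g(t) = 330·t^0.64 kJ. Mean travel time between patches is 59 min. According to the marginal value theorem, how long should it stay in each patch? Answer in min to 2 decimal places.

By the marginal value theorem, leave when the instantaneous gain rate g'(t) equals the habitat-wide average g(t)/(T + t).
g'(t) = 0.64·330·t^-0.36. Setting 0.64·330·t^-0.36 = 330·t^0.64/(59+t) gives 0.64(59+t) = t, so 0.36·t = 0.64×59.
t* = 0.64×59/0.36 = 104.9 min.

104.89 min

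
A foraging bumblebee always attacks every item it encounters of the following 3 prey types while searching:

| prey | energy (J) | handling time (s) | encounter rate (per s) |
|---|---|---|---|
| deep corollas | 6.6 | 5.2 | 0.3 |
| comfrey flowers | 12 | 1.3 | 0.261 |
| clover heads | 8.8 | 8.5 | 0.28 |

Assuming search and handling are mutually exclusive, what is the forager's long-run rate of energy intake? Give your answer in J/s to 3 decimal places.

1.435 J/s

Energy encountered per unit search time: 0.3×6.6 + 0.261×12 + 0.28×8.8 = 7.576 J/s.
Handling time per unit search time: 0.3×5.2 + 0.261×1.3 + 0.28×8.5 = 4.279.
Rate = 7.576/(1 + 4.279) = 1.435 J/s.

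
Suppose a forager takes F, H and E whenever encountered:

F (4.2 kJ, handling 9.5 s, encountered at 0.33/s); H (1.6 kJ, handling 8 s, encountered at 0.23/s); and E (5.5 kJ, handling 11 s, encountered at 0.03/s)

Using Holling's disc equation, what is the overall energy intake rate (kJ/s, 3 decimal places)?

0.304 kJ/s

Energy encountered per unit search time: 0.33×4.2 + 0.23×1.6 + 0.03×5.5 = 1.919 kJ/s.
Handling time per unit search time: 0.33×9.5 + 0.23×8 + 0.03×11 = 5.305.
Rate = 1.919/(1 + 5.305) = 0.3044 kJ/s.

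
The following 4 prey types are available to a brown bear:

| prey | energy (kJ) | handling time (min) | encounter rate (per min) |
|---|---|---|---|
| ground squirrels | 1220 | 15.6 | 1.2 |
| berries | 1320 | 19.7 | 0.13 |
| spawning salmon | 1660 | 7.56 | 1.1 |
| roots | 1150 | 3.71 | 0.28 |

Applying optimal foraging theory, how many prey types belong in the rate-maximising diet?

E/h in descending order: roots 310, spawning salmon 220, ground squirrels 78.2, berries 67 kJ/min. The optimal diet is the largest prefix of this list for which every included type satisfies E_i/h_i > R on the types above it.
Rate on top 1: 157.9. spawning salmon: 220 > 157.9 → include.
Rate on top 2: 207.4. ground squirrels: 78.2 < 207.4 → exclude; stop.
Optimal diet: roots, spawning salmon — 2 of 4 types.

2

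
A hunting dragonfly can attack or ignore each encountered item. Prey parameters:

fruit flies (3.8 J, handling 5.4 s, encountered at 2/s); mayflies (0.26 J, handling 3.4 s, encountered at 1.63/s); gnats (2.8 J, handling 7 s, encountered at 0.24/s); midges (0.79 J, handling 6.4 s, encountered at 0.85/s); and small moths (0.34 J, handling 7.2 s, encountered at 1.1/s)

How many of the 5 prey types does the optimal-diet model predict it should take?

Rank by E/h (J/s): fruit flies 0.704, gnats 0.4, midges 0.123, mayflies 0.0765, small moths 0.0472. Include each in turn until the next type's E/h falls below the running intake rate.
Rate on top 1: 0.6441. gnats: 0.4 < 0.6441 → exclude; stop.
Optimal diet: fruit flies — 1 of 5 types.

1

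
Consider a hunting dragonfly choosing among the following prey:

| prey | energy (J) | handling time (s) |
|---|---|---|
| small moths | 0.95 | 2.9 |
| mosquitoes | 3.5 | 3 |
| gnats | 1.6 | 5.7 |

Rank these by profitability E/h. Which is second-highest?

In descending order of E/h:
mosquitoes: 3.5/3 = 1.17 J/s
small moths: 0.95/2.9 = 0.328 J/s
gnats: 1.6/5.7 = 0.281 J/s

small moths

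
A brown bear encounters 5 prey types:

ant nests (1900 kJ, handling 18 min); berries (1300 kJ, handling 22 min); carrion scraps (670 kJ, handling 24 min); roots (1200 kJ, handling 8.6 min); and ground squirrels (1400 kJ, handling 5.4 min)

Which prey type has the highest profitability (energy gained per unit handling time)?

ground squirrels

Profitability E/h (kJ/min): ant nests = 1900/18 = 106, berries = 1300/22 = 59.1, carrion scraps = 670/24 = 27.9, roots = 1200/8.6 = 140, ground squirrels = 1400/5.4 = 259.
Ranked: ground squirrels > roots > ant nests > berries > carrion scraps.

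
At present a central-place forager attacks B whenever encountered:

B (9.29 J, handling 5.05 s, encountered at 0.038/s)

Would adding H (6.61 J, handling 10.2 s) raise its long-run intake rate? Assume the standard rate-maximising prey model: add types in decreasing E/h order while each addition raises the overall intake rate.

Current rate: (0.038×9.29)/(1 + 0.038×5.05) = 0.2962 J/s.
Profitability of H: 6.61/10.2 = 0.648 J/s.
0.648 > 0.2962, so adding H raises the average — include it.

Yes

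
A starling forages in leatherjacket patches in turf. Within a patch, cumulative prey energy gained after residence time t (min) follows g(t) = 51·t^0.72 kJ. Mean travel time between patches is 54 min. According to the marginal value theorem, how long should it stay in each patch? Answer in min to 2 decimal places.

By the marginal value theorem, leave when the instantaneous gain rate g'(t) equals the habitat-wide average g(t)/(T + t).
g'(t) = 0.72·51·t^-0.28. Setting 0.72·51·t^-0.28 = 51·t^0.72/(54+t) gives 0.72(54+t) = t, so 0.28·t = 0.72×54.
t* = 0.72×54/0.28 = 138.9 min.

138.86 min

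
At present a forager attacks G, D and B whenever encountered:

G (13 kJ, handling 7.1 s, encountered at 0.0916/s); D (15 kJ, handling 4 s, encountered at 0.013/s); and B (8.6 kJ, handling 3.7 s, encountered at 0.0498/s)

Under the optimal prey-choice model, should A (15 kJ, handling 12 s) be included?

Intake rate on the current diet: R = (0.0916×13 + 0.013×15 + 0.0498×8.6) / (1 + 0.0916×7.1 + 0.013×4 + 0.0498×3.7) = 1.814/1.887 = 0.9616 kJ/s.
Profitability of A: 15/12 = 1.25 kJ/s.
Since 1.25 > R, including A increases the long-run rate.

Yes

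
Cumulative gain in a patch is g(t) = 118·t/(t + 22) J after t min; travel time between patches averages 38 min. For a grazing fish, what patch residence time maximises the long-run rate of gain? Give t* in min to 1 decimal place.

By the marginal value theorem, leave when the instantaneous gain rate g'(t) equals the habitat-wide average g(t)/(T + t).
g'(t) = 118·22/(t + 22)². Setting 118·22/(t+22)² = 118t/[(t+22)(38+t)] gives 22(38+t) = t(t+22), so t² = 22×38 = 836.
t* = √836 = 28.91 min.

28.9 min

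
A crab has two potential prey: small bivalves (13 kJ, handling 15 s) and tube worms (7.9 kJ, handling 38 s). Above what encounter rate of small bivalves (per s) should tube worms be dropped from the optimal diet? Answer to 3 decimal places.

Drop tube worms once their profitability E₂/h₂ falls below the rate achievable on small bivalves alone: E₂/h₂ = λE₁/(1 + λh₁).
Solve for λ: λE₁h₂ = E₂(1 + λh₁) → λ(E₁h₂ − E₂h₁) = E₂ → λ = E₂/(E₁h₂ − E₂h₁).
λ = 7.9/(13×38 − 7.9×15) = 7.9/375.5 = 0.02104 per s.

0.021 per s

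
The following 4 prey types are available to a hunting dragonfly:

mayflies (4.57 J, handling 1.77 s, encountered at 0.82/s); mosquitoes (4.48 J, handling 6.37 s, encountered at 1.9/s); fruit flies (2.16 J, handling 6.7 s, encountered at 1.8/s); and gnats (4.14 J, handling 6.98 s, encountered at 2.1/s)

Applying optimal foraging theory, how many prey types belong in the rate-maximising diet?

1

Rank by E/h (J/s): mayflies 2.58, mosquitoes 0.703, gnats 0.593, fruit flies 0.322. Include each in turn until the next type's E/h falls below the running intake rate.
Rate on top 1: 1.529. mosquitoes: 0.703 < 1.529 → exclude; stop.
Optimal diet: mayflies — 1 of 4 types.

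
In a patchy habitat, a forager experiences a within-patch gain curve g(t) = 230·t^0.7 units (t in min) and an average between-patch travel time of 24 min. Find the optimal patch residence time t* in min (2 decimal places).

56.00 min

Maximise g(t)/(T+t): set derivative to zero → g'(t)(T+t) = g(t).
g'(t) = 0.7·230·t^-0.3. Setting 0.7·230·t^-0.3 = 230·t^0.7/(24+t) gives 0.7(24+t) = t, so 0.30·t = 0.7×24.
t* = 0.7×24/0.30 = 56 min.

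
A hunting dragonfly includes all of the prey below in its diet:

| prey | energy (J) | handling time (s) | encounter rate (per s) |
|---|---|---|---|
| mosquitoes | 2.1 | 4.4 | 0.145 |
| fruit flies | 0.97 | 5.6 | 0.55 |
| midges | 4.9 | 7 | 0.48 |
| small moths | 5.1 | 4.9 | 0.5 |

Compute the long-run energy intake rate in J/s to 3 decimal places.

Energy encountered per unit search time: 0.145×2.1 + 0.55×0.97 + 0.48×4.9 + 0.5×5.1 = 5.74 J/s.
Handling time per unit search time: 0.145×4.4 + 0.55×5.6 + 0.48×7 + 0.5×4.9 = 9.528.
Rate = 5.74/(1 + 9.528) = 0.5452 J/s.

0.545 J/s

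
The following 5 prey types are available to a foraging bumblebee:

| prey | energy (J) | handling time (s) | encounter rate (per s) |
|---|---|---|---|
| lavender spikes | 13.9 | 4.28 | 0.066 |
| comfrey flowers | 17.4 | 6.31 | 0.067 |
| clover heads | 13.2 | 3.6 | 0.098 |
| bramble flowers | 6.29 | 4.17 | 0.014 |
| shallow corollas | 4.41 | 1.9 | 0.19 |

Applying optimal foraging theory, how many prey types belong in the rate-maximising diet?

4

E/h in descending order: clover heads 3.67, lavender spikes 3.25, comfrey flowers 2.76, shallow corollas 2.32, bramble flowers 1.51 J/s. The optimal diet is the largest prefix of this list for which every included type satisfies E_i/h_i > R on the types above it.
Rate on top 1: 0.9562. lavender spikes: 3.25 > 0.9562 → include.
Rate on top 2: 1.352. comfrey flowers: 2.76 > 1.352 → include.
Rate on top 3: 1.641. shallow corollas: 2.32 > 1.641 → include.
Rate on top 4: 1.742. bramble flowers: 1.51 < 1.742 → exclude; stop.
Optimal diet: clover heads, lavender spikes, comfrey flowers, shallow corollas — 4 of 5 types.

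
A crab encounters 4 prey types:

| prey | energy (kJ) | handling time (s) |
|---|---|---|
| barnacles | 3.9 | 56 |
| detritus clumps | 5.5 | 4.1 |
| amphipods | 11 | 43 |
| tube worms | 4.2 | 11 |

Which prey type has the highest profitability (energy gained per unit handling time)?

detritus clumps

Profitability E/h (kJ/s): barnacles = 3.9/56 = 0.0696, detritus clumps = 5.5/4.1 = 1.34, amphipods = 11/43 = 0.256, tube worms = 4.2/11 = 0.382.
Ranked: detritus clumps > tube worms > amphipods > barnacles.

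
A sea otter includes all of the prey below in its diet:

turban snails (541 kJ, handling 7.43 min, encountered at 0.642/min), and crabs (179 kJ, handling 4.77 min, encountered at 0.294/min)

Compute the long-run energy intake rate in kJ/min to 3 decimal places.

55.762 kJ/min

R = (0.642×541 + 0.294×179) / (1 + 0.642×7.43 + 0.294×4.77) = 399.9/7.172 = 55.76 kJ/min.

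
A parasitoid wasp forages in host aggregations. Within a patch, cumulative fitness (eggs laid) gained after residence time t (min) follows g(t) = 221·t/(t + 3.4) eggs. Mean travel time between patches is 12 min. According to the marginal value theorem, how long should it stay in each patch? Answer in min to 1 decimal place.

Maximise g(t)/(T+t): set derivative to zero → g'(t)(T+t) = g(t).
g'(t) = 221·3.4/(t + 3.4)². Setting 221·3.4/(t+3.4)² = 221t/[(t+3.4)(12+t)] gives 3.4(12+t) = t(t+3.4), so t² = 3.4×12 = 40.8.
t* = √40.8 = 6.387 min.

6.4 min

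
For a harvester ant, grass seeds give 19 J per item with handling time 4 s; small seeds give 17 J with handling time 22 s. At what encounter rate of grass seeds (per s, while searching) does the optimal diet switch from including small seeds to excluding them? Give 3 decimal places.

0.049 per s

Drop small seeds once their profitability E₂/h₂ falls below the rate achievable on grass seeds alone: E₂/h₂ = λE₁/(1 + λh₁).
Solve for λ: λE₁h₂ = E₂(1 + λh₁) → λ(E₁h₂ − E₂h₁) = E₂ → λ = E₂/(E₁h₂ − E₂h₁).
λ = 17/(19×22 − 17×4) = 17/350 = 0.04857 per s.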